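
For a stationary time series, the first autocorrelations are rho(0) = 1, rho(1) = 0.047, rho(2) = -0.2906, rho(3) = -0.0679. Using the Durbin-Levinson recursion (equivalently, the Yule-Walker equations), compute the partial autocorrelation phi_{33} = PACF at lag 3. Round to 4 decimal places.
\phi_{33} = -0.0400

The PACF at lag k is phi_{kk}, the last component of the solution
to the Yule-Walker system G_k phi = r_k where
  (G_k)_{ij} = rho(|i - j|), (r_k)_i = rho(i), i,j = 1..k.
Equivalently, Durbin-Levinson gives phi_{kk} iteratively:
  phi_{11} = rho(1)
  phi_{kk} = [rho(k) - sum_{j=1..k-1} phi_{k-1,j} rho(k-j)]
            / [1 - sum_{j=1..k-1} phi_{k-1,j} rho(j)],
  phi_{k,j} = phi_{k-1,j} - phi_{kk} phi_{k-1,k-j},  j = 1..k-1.
Step k = 1:
  phi_11 = rho(1) = 0.047.
Step k = 2:
  phi_22 = [rho(2) - phi_11 rho(1)] / [1 - phi_11 rho(1)] = [-0.2906 - (0.047)(0.047)] / [1 - (0.047)(0.047)]
         = -0.292809 / 0.997791 = -0.293457.
  Update: phi_21 = phi_11 - phi_22 phi_11 = 0.047 - (-0.293457)(0.047) = 0.060792.
Step k = 3:
  phi_33 = [rho(3) - phi_21 rho(2) - phi_22 rho(1)] / [1 - phi_21 rho(1) - phi_22 rho(2)]
    numerator   = -0.0679 - (0.060792)(-0.2906) - (-0.293457)(0.047) = -0.03644121
    denominator = 1 - (0.060792)(0.047) - (-0.293457)(-0.2906) = 0.91186408
  phi_33 = -0.03644121 / 0.91186408 = -0.04.
Therefore phi_{33} = -0.0400.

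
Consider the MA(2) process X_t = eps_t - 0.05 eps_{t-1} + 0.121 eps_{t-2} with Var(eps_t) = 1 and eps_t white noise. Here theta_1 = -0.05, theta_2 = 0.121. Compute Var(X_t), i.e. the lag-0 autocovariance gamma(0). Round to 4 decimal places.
\gamma(0) = 1.0171

For an MA(q) process X_t = eps_t + sum_i theta_i eps_{t-i} with
Var(eps_t) = sigma^2, the variance is
  gamma(0) = sigma^2 * (1 + sum_i theta_i^2).
  sum_i theta_i^2 = (-0.05)^2 + (0.121)^2 = 0.0025 + 0.014641 = 0.017141.
  gamma(0) = 1 * (1 + 0.017141) = 1 * 1.017141 = 1.017141, which rounds to 1.0171.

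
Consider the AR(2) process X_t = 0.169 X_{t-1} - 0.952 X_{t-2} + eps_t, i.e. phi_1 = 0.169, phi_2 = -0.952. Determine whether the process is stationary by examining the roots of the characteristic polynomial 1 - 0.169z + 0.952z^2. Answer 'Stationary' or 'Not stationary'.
\text{Stationary}

The AR(p) characteristic polynomial is P(z) = 1 - 0.169z + 0.952z^2.
Stationarity requires all roots to lie outside the unit circle, i.e. |z| > 1 for every root.
Set 1 + (-0.169) z + (0.952) z^2 = 0, i.e. a z^2 + b z + c = 0 with a = 0.952, b = -0.169, c = 1.
Discriminant D = b^2 - 4ac = (-0.169)^2 - 4*(0.952)*1 = 0.028561 - (3.808) = -3.779439.
D < 0, so the roots are the complex-conjugate pair z = (-b +/- i sqrt(-D)) / (2a) = 0.0888 +/- 1.021i.
For a conjugate pair |z|^2 = z * conj(z) = (product of roots) = c/a = 1/(0.952) = 1.05042, so |z| = sqrt(1.05042) = 1.0249 for both roots.
Moduli of all roots: 1.0249, 1.0249.
All moduli strictly greater than 1? Yes.
Verdict: Stationary.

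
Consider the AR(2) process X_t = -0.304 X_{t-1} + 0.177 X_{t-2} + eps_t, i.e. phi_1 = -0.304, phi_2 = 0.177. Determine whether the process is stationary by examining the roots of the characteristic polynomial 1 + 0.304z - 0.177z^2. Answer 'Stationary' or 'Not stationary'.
\text{Stationary}

The AR(p) characteristic polynomial is P(z) = 1 + 0.304z - 0.177z^2.
Stationarity requires all roots to lie outside the unit circle, i.e. |z| > 1 for every root.
Set 1 + (0.304) z + (-0.177) z^2 = 0, i.e. a z^2 + b z + c = 0 with a = -0.177, b = 0.304, c = 1.
Discriminant D = b^2 - 4ac = (0.304)^2 - 4*(-0.177)*1 = 0.092416 - (-0.708) = 0.800416.
D >= 0, so the roots are real: z = (-b +/- sqrt(D)) / (2a) = (-0.304 +/- 0.89466) / (-0.354).
  z_1 = (-0.304 + 0.89466) / (-0.354) = -1.6685,   |z_1| = 1.6685.
  z_2 = (-0.304 - 0.89466) / (-0.354) = 3.386,   |z_2| = 3.386.
Moduli of all roots: 1.6685, 3.3860.
All moduli strictly greater than 1? Yes.
Verdict: Stationary.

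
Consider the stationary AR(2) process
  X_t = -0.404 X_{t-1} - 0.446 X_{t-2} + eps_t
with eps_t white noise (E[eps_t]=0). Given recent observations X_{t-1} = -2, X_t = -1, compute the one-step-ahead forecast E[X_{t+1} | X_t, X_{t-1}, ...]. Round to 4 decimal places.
E[X_{t+1} \mid \mathcal F_t] = 1.2960

For an AR(p) model X_t = c + sum_i phi_i X_{t-i} + eps_t, the
one-step-ahead conditional mean is
  E[X_{t+1} | X_t, ...] = c + sum_i phi_i X_{t+1-i}.
Substitute known values:
  E[X_{t+1} | ...] = (-0.404) * (-1) + (-0.446) * (-2)
                   = 1.2960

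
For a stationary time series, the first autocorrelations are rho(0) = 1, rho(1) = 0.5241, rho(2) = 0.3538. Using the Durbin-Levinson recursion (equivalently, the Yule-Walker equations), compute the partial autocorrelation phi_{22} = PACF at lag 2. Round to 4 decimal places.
\phi_{22} = 0.1091

The PACF at lag k is phi_{kk}, the last component of the solution
to the Yule-Walker system G_k phi = r_k where
  (G_k)_{ij} = rho(|i - j|), (r_k)_i = rho(i), i,j = 1..k.
Equivalently, Durbin-Levinson gives phi_{kk} iteratively:
  phi_{11} = rho(1)
  phi_{kk} = [rho(k) - sum_{j=1..k-1} phi_{k-1,j} rho(k-j)]
            / [1 - sum_{j=1..k-1} phi_{k-1,j} rho(j)],
  phi_{k,j} = phi_{k-1,j} - phi_{kk} phi_{k-1,k-j},  j = 1..k-1.
Step k = 1:
  phi_11 = rho(1) = 0.5241.
Step k = 2:
  phi_22 = [rho(2) - phi_11 rho(1)] / [1 - phi_11 rho(1)] = [0.3538 - (0.5241)(0.5241)] / [1 - (0.5241)(0.5241)]
         = 0.07911919 / 0.72531919 = 0.1091.
Therefore phi_{22} = 0.1091.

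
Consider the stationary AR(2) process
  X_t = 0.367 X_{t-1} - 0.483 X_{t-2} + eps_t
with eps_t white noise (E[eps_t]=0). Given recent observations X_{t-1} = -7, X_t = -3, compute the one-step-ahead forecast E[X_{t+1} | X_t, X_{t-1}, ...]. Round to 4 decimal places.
E[X_{t+1} \mid \mathcal F_t] = 2.2800

For an AR(p) model X_t = c + sum_i phi_i X_{t-i} + eps_t, the
one-step-ahead conditional mean is
  E[X_{t+1} | X_t, ...] = c + sum_i phi_i X_{t+1-i}.
Substitute known values:
  E[X_{t+1} | ...] = (0.367) * (-3) + (-0.483) * (-7)
                   = 2.2800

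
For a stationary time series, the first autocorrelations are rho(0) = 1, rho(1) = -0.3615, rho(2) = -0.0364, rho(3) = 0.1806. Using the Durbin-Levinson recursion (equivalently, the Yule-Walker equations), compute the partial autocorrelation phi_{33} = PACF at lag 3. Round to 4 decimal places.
\phi_{33} = 0.1140

The PACF at lag k is phi_{kk}, the last component of the solution
to the Yule-Walker system G_k phi = r_k where
  (G_k)_{ij} = rho(|i - j|), (r_k)_i = rho(i), i,j = 1..k.
Equivalently, Durbin-Levinson gives phi_{kk} iteratively:
  phi_{11} = rho(1)
  phi_{kk} = [rho(k) - sum_{j=1..k-1} phi_{k-1,j} rho(k-j)]
            / [1 - sum_{j=1..k-1} phi_{k-1,j} rho(j)],
  phi_{k,j} = phi_{k-1,j} - phi_{kk} phi_{k-1,k-j},  j = 1..k-1.
Step k = 1:
  phi_11 = rho(1) = -0.3615.
Step k = 2:
  phi_22 = [rho(2) - phi_11 rho(1)] / [1 - phi_11 rho(1)] = [-0.0364 - (-0.3615)(-0.3615)] / [1 - (-0.3615)(-0.3615)]
         = -0.16708225 / 0.86931775 = -0.192199.
  Update: phi_21 = phi_11 - phi_22 phi_11 = -0.3615 - (-0.192199)(-0.3615) = -0.43098.
Step k = 3:
  phi_33 = [rho(3) - phi_21 rho(2) - phi_22 rho(1)] / [1 - phi_21 rho(1) - phi_22 rho(2)]
    numerator   = 0.1806 - (-0.43098)(-0.0364) - (-0.192199)(-0.3615) = 0.09543228
    denominator = 1 - (-0.43098)(-0.3615) - (-0.192199)(-0.0364) = 0.83720466
  phi_33 = 0.09543228 / 0.83720466 = 0.114.
Therefore phi_{33} = 0.1140.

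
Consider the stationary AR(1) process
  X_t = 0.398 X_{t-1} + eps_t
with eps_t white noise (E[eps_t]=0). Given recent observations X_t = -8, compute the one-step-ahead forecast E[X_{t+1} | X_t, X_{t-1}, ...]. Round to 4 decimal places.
E[X_{t+1} \mid \mathcal F_t] = -3.1840

For an AR(p) model X_t = c + sum_i phi_i X_{t-i} + eps_t, the
one-step-ahead conditional mean is
  E[X_{t+1} | X_t, ...] = c + sum_i phi_i X_{t+1-i}.
Substitute known values:
  E[X_{t+1} | ...] = (0.398) * (-8)
                   = -3.1840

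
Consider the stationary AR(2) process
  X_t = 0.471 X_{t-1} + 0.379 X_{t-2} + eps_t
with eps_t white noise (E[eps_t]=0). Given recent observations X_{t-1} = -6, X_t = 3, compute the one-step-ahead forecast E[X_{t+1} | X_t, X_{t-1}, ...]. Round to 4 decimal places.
E[X_{t+1} \mid \mathcal F_t] = -0.8610

For an AR(p) model X_t = c + sum_i phi_i X_{t-i} + eps_t, the
one-step-ahead conditional mean is
  E[X_{t+1} | X_t, ...] = c + sum_i phi_i X_{t+1-i}.
Substitute known values:
  E[X_{t+1} | ...] = (0.471) * (3) + (0.379) * (-6)
                   = -0.8610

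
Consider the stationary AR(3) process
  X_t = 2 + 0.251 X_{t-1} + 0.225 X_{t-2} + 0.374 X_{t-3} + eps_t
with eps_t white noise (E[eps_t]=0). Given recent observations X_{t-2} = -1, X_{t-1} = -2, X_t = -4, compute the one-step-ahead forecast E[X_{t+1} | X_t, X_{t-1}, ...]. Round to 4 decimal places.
E[X_{t+1} \mid \mathcal F_t] = 0.1720

For an AR(p) model X_t = c + sum_i phi_i X_{t-i} + eps_t, the
one-step-ahead conditional mean is
  E[X_{t+1} | X_t, ...] = c + sum_i phi_i X_{t+1-i}.
Substitute known values:
  E[X_{t+1} | ...] = 2 + (0.251) * (-4) + (0.225) * (-2) + (0.374) * (-1)
                   = 0.1720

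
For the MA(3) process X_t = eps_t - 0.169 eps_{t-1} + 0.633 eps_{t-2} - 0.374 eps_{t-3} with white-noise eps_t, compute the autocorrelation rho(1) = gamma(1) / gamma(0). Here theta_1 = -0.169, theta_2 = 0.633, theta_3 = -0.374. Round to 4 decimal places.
\rho(1) = -0.3268

For an MA(q) process with theta_0 = 1, the autocovariance is
  gamma(k) = sigma^2 * sum_{i=0..q-k} theta_i * theta_{i+k},
and rho(k) = gamma(k) / gamma(0). Sigma^2 cancels.
  numerator   = (1)*(-0.169) + (-0.169)*(0.633) + (0.633)*(-0.374) = -0.512719.
  denominator = (1)^2 + (-0.169)^2 + (0.633)^2 + (-0.374)^2 = 1.569126.
  rho(1) = -0.512719 / 1.569126 = -0.3268.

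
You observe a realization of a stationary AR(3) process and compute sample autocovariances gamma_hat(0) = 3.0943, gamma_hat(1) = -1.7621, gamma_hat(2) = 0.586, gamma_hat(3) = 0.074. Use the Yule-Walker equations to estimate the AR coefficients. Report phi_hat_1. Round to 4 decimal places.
\hat\phi_{1} = -0.6710

The Yule-Walker equations for an AR(p) process read, in matrix form,
  Gamma_p phi = r_p,   with   (Gamma_p)_{ij} = gamma(|i - j|),
                       (r_p)_i = gamma(i),   i,j = 1..p.
Substitute the sample gammas (Toeplitz matrix and right-hand side of size 3):
  Gamma_p = [[3.0943, -1.7621, 0.586], [-1.7621, 3.0943, -1.7621], [0.586, -1.7621, 3.0943]]
  r_p     = [-1.7621, 0.586, 0.074]
Written out (R1..R3):
  (R1) 3.0943 phi_1 - 1.7621 phi_2 + 0.586 phi_3 = -1.7621
  (R2) -1.7621 phi_1 + 3.0943 phi_2 - 1.7621 phi_3 = 0.586
  (R3) 0.586 phi_1 - 1.7621 phi_2 + 3.0943 phi_3 = 0.074
Gaussian elimination:
  R2 <- R2 - (-1.7621/3.0943) R1 = R2 - (-0.569466) R1:  2.090843 phi_2 - 1.428393 phi_3 = -0.417457
  R3 <- R3 - (0.586/3.0943) R1 = R3 - (0.18938) R1:  -1.428393 phi_2 + 2.983323 phi_3 = 0.407707
  R3 <- R3 - (-1.428393/2.090843) R2 = R3 - (-0.683166) R2:  2.007494 phi_3 = 0.122515
Back-substitution:
  phi_hat_3 = 0.122515 / 2.007494 = 0.061029
  phi_hat_2 = (-0.417457 - (-1.428393)(0.061029)) / 2.090843 = -0.157967
  phi_hat_1 = (-1.7621 - (-1.7621)(-0.157967) - (0.586)(0.061029)) / 3.0943 = -0.670981
So phi_hat = [-0.6710, -0.1580, 0.0610].
Therefore phi_hat_1 = -0.6710.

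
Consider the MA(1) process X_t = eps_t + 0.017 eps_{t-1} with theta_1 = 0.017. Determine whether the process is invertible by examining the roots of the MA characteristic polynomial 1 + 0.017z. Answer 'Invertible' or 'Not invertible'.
\text{Invertible}

The MA(q) characteristic polynomial is P(z) = 1 + 0.017z.
Invertibility requires all roots to lie outside the unit circle, i.e. |z| > 1 for every root.
This is linear in z: 1 + (0.017) z = 0  =>  z = -1/(0.017) = -58.823529,  |z| = 58.823529.
Moduli of all roots: 58.8235.
All moduli strictly greater than 1? Yes.
Verdict: Invertible.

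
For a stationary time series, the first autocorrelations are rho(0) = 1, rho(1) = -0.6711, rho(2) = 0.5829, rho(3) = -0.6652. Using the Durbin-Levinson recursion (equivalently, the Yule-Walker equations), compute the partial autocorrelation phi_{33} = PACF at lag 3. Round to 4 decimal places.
\phi_{33} = -0.3989

The PACF at lag k is phi_{kk}, the last component of the solution
to the Yule-Walker system G_k phi = r_k where
  (G_k)_{ij} = rho(|i - j|), (r_k)_i = rho(i), i,j = 1..k.
Equivalently, Durbin-Levinson gives phi_{kk} iteratively:
  phi_{11} = rho(1)
  phi_{kk} = [rho(k) - sum_{j=1..k-1} phi_{k-1,j} rho(k-j)]
            / [1 - sum_{j=1..k-1} phi_{k-1,j} rho(j)],
  phi_{k,j} = phi_{k-1,j} - phi_{kk} phi_{k-1,k-j},  j = 1..k-1.
Step k = 1:
  phi_11 = rho(1) = -0.6711.
Step k = 2:
  phi_22 = [rho(2) - phi_11 rho(1)] / [1 - phi_11 rho(1)] = [0.5829 - (-0.6711)(-0.6711)] / [1 - (-0.6711)(-0.6711)]
         = 0.13252479 / 0.54962479 = 0.241119.
  Update: phi_21 = phi_11 - phi_22 phi_11 = -0.6711 - (0.241119)(-0.6711) = -0.509285.
Step k = 3:
  phi_33 = [rho(3) - phi_21 rho(2) - phi_22 rho(1)] / [1 - phi_21 rho(1) - phi_22 rho(2)]
    numerator   = -0.6652 - (-0.509285)(0.5829) - (0.241119)(-0.6711) = -0.20652289
    denominator = 1 - (-0.509285)(-0.6711) - (0.241119)(0.5829) = 0.51767059
  phi_33 = -0.20652289 / 0.51767059 = -0.3989.
Therefore phi_{33} = -0.3989.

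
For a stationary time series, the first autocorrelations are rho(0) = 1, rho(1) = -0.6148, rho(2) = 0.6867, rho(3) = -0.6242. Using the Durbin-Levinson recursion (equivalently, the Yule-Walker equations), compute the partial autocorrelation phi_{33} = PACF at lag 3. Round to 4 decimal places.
\phi_{33} = -0.2270

The PACF at lag k is phi_{kk}, the last component of the solution
to the Yule-Walker system G_k phi = r_k where
  (G_k)_{ij} = rho(|i - j|), (r_k)_i = rho(i), i,j = 1..k.
Equivalently, Durbin-Levinson gives phi_{kk} iteratively:
  phi_{11} = rho(1)
  phi_{kk} = [rho(k) - sum_{j=1..k-1} phi_{k-1,j} rho(k-j)]
            / [1 - sum_{j=1..k-1} phi_{k-1,j} rho(j)],
  phi_{k,j} = phi_{k-1,j} - phi_{kk} phi_{k-1,k-j},  j = 1..k-1.
Step k = 1:
  phi_11 = rho(1) = -0.6148.
Step k = 2:
  phi_22 = [rho(2) - phi_11 rho(1)] / [1 - phi_11 rho(1)] = [0.6867 - (-0.6148)(-0.6148)] / [1 - (-0.6148)(-0.6148)]
         = 0.30872096 / 0.62202096 = 0.496319.
  Update: phi_21 = phi_11 - phi_22 phi_11 = -0.6148 - (0.496319)(-0.6148) = -0.309663.
Step k = 3:
  phi_33 = [rho(3) - phi_21 rho(2) - phi_22 rho(1)] / [1 - phi_21 rho(1) - phi_22 rho(2)]
    numerator   = -0.6242 - (-0.309663)(0.6867) - (0.496319)(-0.6148) = -0.1064174
    denominator = 1 - (-0.309663)(-0.6148) - (0.496319)(0.6867) = 0.46879681
  phi_33 = -0.1064174 / 0.46879681 = -0.227.
Therefore phi_{33} = -0.2270.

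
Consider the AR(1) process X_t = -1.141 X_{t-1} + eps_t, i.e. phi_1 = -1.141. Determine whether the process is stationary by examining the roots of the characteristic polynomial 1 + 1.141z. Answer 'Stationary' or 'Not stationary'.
\text{Not stationary}

The AR(p) characteristic polynomial is P(z) = 1 + 1.141z.
Stationarity requires all roots to lie outside the unit circle, i.e. |z| > 1 for every root.
This is linear in z: 1 + (1.141) z = 0  =>  z = -1/(1.141) = -0.876424,  |z| = 0.876424.
Moduli of all roots: 0.8764.
All moduli strictly greater than 1? No.
Verdict: Not stationary.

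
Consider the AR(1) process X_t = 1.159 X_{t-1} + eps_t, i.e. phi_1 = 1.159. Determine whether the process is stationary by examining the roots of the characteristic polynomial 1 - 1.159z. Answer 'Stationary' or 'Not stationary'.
\text{Not stationary}

The AR(p) characteristic polynomial is P(z) = 1 - 1.159z.
Stationarity requires all roots to lie outside the unit circle, i.e. |z| > 1 for every root.
This is linear in z: 1 + (-1.159) z = 0  =>  z = -1/(-1.159) = 0.862813,  |z| = 0.862813.
Moduli of all roots: 0.8628.
All moduli strictly greater than 1? No.
Verdict: Not stationary.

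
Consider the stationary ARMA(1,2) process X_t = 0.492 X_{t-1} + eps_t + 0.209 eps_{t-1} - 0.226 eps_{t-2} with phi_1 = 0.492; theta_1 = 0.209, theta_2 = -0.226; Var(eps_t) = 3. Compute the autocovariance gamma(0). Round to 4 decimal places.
\gamma(0) = 4.5302

Multiply the model equation by X_{t-k} and take expectations. With theta_0 = psi_0 = 1 and psi_j the MA(infinity) weights, this gives
  gamma(k) - sum_i phi_i gamma(k-i) = c_k,
  c_k = sigma^2 * sum_{j=k..q} theta_j psi_{j-k}   (c_k = 0 for k > q),
using gamma(-m) = gamma(m).
psi-weights needed (psi_j = theta_j + sum_i phi_i psi_{j-i}):
  psi_1 = theta_1 + phi_1 = 0.209 + (0.492) = 0.701
  psi_2 = theta_2 + phi_1 psi_1 = -0.226 + (0.492)(0.701) = 0.118892
Right-hand sides:
  c_0 = sigma^2 (1 + theta_1 psi_1 + theta_2 psi_2) = 3 * (1 + (0.209)(0.701) + (-0.226)(0.118892)) = 3 * 1.119639 = 3.358918
  c_1 = sigma^2 (theta_1 + theta_2 psi_1) = 3 * (0.209 + (-0.226)(0.701)) = 0.151722
  c_2 = sigma^2 theta_2 = 3 * (-0.226) = -0.678
Equations for k = 0 and k = 1 (AR order 1):
  gamma(0) = phi_1 gamma(1) + c_0
  gamma(1) = phi_1 gamma(0) + c_1
Substituting the second into the first: gamma(0) (1 - phi_1^2) = c_0 + phi_1 c_1, so
  gamma(0) = (c_0 + phi_1 c_1) / (1 - phi_1^2) = (3.358918 + (0.492)(0.151722)) / (1 - (0.492)^2) = 3.433565 / 0.757936 = 4.530152.
Therefore gamma(0) = 4.5302 (to 4 decimal places).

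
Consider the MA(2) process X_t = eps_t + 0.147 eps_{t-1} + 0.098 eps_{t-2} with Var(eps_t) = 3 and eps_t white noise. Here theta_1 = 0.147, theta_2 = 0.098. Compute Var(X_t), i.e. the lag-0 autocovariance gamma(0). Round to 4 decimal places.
\gamma(0) = 3.0936

For an MA(q) process X_t = eps_t + sum_i theta_i eps_{t-i} with
Var(eps_t) = sigma^2, the variance is
  gamma(0) = sigma^2 * (1 + sum_i theta_i^2).
  sum_i theta_i^2 = (0.147)^2 + (0.098)^2 = 0.021609 + 0.009604 = 0.031213.
  gamma(0) = 3 * (1 + 0.031213) = 3 * 1.031213 = 3.093639, which rounds to 3.0936.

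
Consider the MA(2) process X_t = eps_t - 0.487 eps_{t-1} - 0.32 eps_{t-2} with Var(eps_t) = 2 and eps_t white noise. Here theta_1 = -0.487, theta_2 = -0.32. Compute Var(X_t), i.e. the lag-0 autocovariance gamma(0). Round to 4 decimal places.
\gamma(0) = 2.6791

For an MA(q) process X_t = eps_t + sum_i theta_i eps_{t-i} with
Var(eps_t) = sigma^2, the variance is
  gamma(0) = sigma^2 * (1 + sum_i theta_i^2).
  sum_i theta_i^2 = (-0.487)^2 + (-0.32)^2 = 0.237169 + 0.1024 = 0.339569.
  gamma(0) = 2 * (1 + 0.339569) = 2 * 1.339569 = 2.679138, which rounds to 2.6791.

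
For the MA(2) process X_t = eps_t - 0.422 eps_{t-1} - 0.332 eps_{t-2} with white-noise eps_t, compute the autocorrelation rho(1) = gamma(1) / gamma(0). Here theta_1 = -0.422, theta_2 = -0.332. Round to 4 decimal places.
\rho(1) = -0.2188

For an MA(q) process with theta_0 = 1, the autocovariance is
  gamma(k) = sigma^2 * sum_{i=0..q-k} theta_i * theta_{i+k},
and rho(k) = gamma(k) / gamma(0). Sigma^2 cancels.
  numerator   = (1)*(-0.422) + (-0.422)*(-0.332) = -0.281896.
  denominator = (1)^2 + (-0.422)^2 + (-0.332)^2 = 1.288308.
  rho(1) = -0.281896 / 1.288308 = -0.2188.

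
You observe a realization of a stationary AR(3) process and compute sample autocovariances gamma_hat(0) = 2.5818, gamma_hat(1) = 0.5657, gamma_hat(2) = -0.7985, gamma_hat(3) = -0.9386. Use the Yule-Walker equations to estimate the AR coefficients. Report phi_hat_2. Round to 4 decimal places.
\hat\phi_{2} = -0.3060

The Yule-Walker equations for an AR(p) process read, in matrix form,
  Gamma_p phi = r_p,   with   (Gamma_p)_{ij} = gamma(|i - j|),
                       (r_p)_i = gamma(i),   i,j = 1..p.
Substitute the sample gammas (Toeplitz matrix and right-hand side of size 3):
  Gamma_p = [[2.5818, 0.5657, -0.7985], [0.5657, 2.5818, 0.5657], [-0.7985, 0.5657, 2.5818]]
  r_p     = [0.5657, -0.7985, -0.9386]
Written out (R1..R3):
  (R1) 2.5818 phi_1 + 0.5657 phi_2 - 0.7985 phi_3 = 0.5657
  (R2) 0.5657 phi_1 + 2.5818 phi_2 + 0.5657 phi_3 = -0.7985
  (R3) -0.7985 phi_1 + 0.5657 phi_2 + 2.5818 phi_3 = -0.9386
Gaussian elimination:
  R2 <- R2 - (0.5657/2.5818) R1 = R2 - (0.219111) R1:  2.457849 phi_2 + 0.74066 phi_3 = -0.922451
  R3 <- R3 - (-0.7985/2.5818) R1 = R3 - (-0.30928) R1:  0.74066 phi_2 + 2.33484 phi_3 = -0.76364
  R3 <- R3 - (0.74066/2.457849) R2 = R3 - (0.301345) R2:  2.111646 phi_3 = -0.485664
Back-substitution:
  phi_hat_3 = -0.485664 / 2.111646 = -0.229993
  phi_hat_2 = (-0.922451 - (0.74066)(-0.229993)) / 2.457849 = -0.306001
  phi_hat_1 = (0.5657 - (0.5657)(-0.306001) - (-0.7985)(-0.229993)) / 2.5818 = 0.215026
So phi_hat = [0.2150, -0.3060, -0.2300].
Therefore phi_hat_2 = -0.3060.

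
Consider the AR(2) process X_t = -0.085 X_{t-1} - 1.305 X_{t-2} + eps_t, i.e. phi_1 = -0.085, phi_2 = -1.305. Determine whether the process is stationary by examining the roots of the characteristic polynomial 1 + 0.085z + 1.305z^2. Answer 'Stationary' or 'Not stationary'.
\text{Not stationary}

The AR(p) characteristic polynomial is P(z) = 1 + 0.085z + 1.305z^2.
Stationarity requires all roots to lie outside the unit circle, i.e. |z| > 1 for every root.
Set 1 + (0.085) z + (1.305) z^2 = 0, i.e. a z^2 + b z + c = 0 with a = 1.305, b = 0.085, c = 1.
Discriminant D = b^2 - 4ac = (0.085)^2 - 4*(1.305)*1 = 0.007225 - (5.22) = -5.212775.
D < 0, so the roots are the complex-conjugate pair z = (-b +/- i sqrt(-D)) / (2a) = -0.0326 +/- 0.8748i.
For a conjugate pair |z|^2 = z * conj(z) = (product of roots) = c/a = 1/(1.305) = 0.766284, so |z| = sqrt(0.766284) = 0.8754 for both roots.
Moduli of all roots: 0.8754, 0.8754.
All moduli strictly greater than 1? No.
Verdict: Not stationary.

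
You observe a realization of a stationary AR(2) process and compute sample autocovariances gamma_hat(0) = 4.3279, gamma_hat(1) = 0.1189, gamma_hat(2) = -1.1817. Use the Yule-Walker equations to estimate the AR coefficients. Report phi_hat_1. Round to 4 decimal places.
\hat\phi_{1} = 0.0350

The Yule-Walker equations for an AR(p) process read, in matrix form,
  Gamma_p phi = r_p,   with   (Gamma_p)_{ij} = gamma(|i - j|),
                       (r_p)_i = gamma(i),   i,j = 1..p.
Substitute the sample gammas (Toeplitz matrix and right-hand side of size 2):
  Gamma_p = [[4.3279, 0.1189], [0.1189, 4.3279]]
  r_p     = [0.1189, -1.1817]
Written out:
  4.3279 phi_1 + 0.1189 phi_2 = 0.1189
  0.1189 phi_1 + 4.3279 phi_2 = -1.1817
Solve by Cramer's rule:
  det = gamma(0)^2 - gamma(1)^2 = (4.3279)^2 - (0.1189)^2 = 18.73071841 - 0.01413721 = 18.7165812
  phi_hat_1 = [gamma(1) gamma(0) - gamma(1) gamma(2)] / det = [(0.1189)(4.3279) - (0.1189)(-1.1817)] / 18.7165812 = 0.65509144 / 18.7165812 = 0.035
  phi_hat_2 = [gamma(0) gamma(2) - gamma(1)^2] / det = [(4.3279)(-1.1817) - (0.1189)^2] / 18.7165812 = -5.12841664 / 18.7165812 = -0.274
So phi_hat = [0.0350, -0.2740].
Therefore phi_hat_1 = 0.0350.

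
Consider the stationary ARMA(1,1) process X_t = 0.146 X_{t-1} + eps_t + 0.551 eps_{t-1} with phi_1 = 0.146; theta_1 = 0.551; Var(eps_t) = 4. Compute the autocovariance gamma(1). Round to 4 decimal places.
\gamma(1) = 3.0779

Multiply the model equation by X_{t-k} and take expectations. With theta_0 = psi_0 = 1 and psi_j the MA(infinity) weights, this gives
  gamma(k) - sum_i phi_i gamma(k-i) = c_k,
  c_k = sigma^2 * sum_{j=k..q} theta_j psi_{j-k}   (c_k = 0 for k > q),
using gamma(-m) = gamma(m).
psi-weights needed (psi_j = theta_j + sum_i phi_i psi_{j-i}):
  psi_1 = theta_1 + phi_1 = 0.551 + (0.146) = 0.697
Right-hand sides:
  c_0 = sigma^2 (1 + theta_1 psi_1) = 4 * (1 + (0.551)(0.697)) = 4 * 1.384047 = 5.536188
  c_1 = sigma^2 theta_1 = 4 * (0.551) = 2.204
  c_2 = 0
Equations for k = 0 and k = 1 (AR order 1):
  gamma(0) = phi_1 gamma(1) + c_0
  gamma(1) = phi_1 gamma(0) + c_1
Substituting the second into the first: gamma(0) (1 - phi_1^2) = c_0 + phi_1 c_1, so
  gamma(0) = (c_0 + phi_1 c_1) / (1 - phi_1^2) = (5.536188 + (0.146)(2.204)) / (1 - (0.146)^2) = 5.857972 / 0.978684 = 5.98556.
  gamma(1) = phi_1 gamma(0) + c_1 = (0.146)(5.98556) + (2.204) = 3.077892.
Therefore gamma(1) = 3.0779 (to 4 decimal places).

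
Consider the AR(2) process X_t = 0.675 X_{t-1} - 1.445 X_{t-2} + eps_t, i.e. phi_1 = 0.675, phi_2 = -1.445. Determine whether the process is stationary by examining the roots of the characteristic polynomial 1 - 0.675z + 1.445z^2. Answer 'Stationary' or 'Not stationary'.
\text{Not stationary}

The AR(p) characteristic polynomial is P(z) = 1 - 0.675z + 1.445z^2.
Stationarity requires all roots to lie outside the unit circle, i.e. |z| > 1 for every root.
Set 1 + (-0.675) z + (1.445) z^2 = 0, i.e. a z^2 + b z + c = 0 with a = 1.445, b = -0.675, c = 1.
Discriminant D = b^2 - 4ac = (-0.675)^2 - 4*(1.445)*1 = 0.455625 - (5.78) = -5.324375.
D < 0, so the roots are the complex-conjugate pair z = (-b +/- i sqrt(-D)) / (2a) = 0.2336 +/- 0.7984i.
For a conjugate pair |z|^2 = z * conj(z) = (product of roots) = c/a = 1/(1.445) = 0.692042, so |z| = sqrt(0.692042) = 0.8319 for both roots.
Moduli of all roots: 0.8319, 0.8319.
All moduli strictly greater than 1? No.
Verdict: Not stationary.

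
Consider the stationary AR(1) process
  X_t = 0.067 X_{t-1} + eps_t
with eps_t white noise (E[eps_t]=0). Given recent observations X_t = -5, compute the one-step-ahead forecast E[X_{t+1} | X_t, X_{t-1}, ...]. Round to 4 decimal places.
E[X_{t+1} \mid \mathcal F_t] = -0.3350

For an AR(p) model X_t = c + sum_i phi_i X_{t-i} + eps_t, the
one-step-ahead conditional mean is
  E[X_{t+1} | X_t, ...] = c + sum_i phi_i X_{t+1-i}.
Substitute known values:
  E[X_{t+1} | ...] = (0.067) * (-5)
                   = -0.3350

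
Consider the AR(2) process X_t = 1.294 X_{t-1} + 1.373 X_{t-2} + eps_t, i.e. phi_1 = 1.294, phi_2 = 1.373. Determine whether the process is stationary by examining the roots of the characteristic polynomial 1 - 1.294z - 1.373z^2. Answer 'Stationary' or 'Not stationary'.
\text{Not stationary}

The AR(p) characteristic polynomial is P(z) = 1 - 1.294z - 1.373z^2.
Stationarity requires all roots to lie outside the unit circle, i.e. |z| > 1 for every root.
Set 1 + (-1.294) z + (-1.373) z^2 = 0, i.e. a z^2 + b z + c = 0 with a = -1.373, b = -1.294, c = 1.
Discriminant D = b^2 - 4ac = (-1.294)^2 - 4*(-1.373)*1 = 1.674436 - (-5.492) = 7.166436.
D >= 0, so the roots are real: z = (-b +/- sqrt(D)) / (2a) = (1.294 +/- 2.67702) / (-2.746).
  z_1 = (1.294 + 2.67702) / (-2.746) = -1.4461,   |z_1| = 1.4461.
  z_2 = (1.294 - 2.67702) / (-2.746) = 0.5036,   |z_2| = 0.5036.
Moduli of all roots: 1.4461, 0.5036.
All moduli strictly greater than 1? No.
Verdict: Not stationary.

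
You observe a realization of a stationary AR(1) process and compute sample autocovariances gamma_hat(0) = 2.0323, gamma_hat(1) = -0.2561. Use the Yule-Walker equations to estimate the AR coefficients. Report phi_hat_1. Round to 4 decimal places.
\hat\phi_{1} = -0.1260

The Yule-Walker equations for an AR(p) process read, in matrix form,
  Gamma_p phi = r_p,   with   (Gamma_p)_{ij} = gamma(|i - j|),
                       (r_p)_i = gamma(i),   i,j = 1..p.
Substitute the sample gammas (Toeplitz matrix and right-hand side of size 1):
  Gamma_p = [[2.0323]]
  r_p     = [-0.2561]
With p = 1 this is the single equation gamma(0) phi_1 = gamma(1):
  phi_hat_1 = gamma(1) / gamma(0) = -0.2561 / 2.0323 = -0.1260.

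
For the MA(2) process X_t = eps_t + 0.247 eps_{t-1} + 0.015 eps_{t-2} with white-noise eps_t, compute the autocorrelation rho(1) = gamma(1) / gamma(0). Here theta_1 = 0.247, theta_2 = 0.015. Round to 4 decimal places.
\rho(1) = 0.2362

For an MA(q) process with theta_0 = 1, the autocovariance is
  gamma(k) = sigma^2 * sum_{i=0..q-k} theta_i * theta_{i+k},
and rho(k) = gamma(k) / gamma(0). Sigma^2 cancels.
  numerator   = (1)*(0.247) + (0.247)*(0.015) = 0.250705.
  denominator = (1)^2 + (0.247)^2 + (0.015)^2 = 1.061234.
  rho(1) = 0.250705 / 1.061234 = 0.2362.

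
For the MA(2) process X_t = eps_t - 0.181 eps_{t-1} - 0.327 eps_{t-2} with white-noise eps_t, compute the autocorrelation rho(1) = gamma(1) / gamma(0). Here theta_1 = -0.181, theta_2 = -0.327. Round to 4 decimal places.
\rho(1) = -0.1069

For an MA(q) process with theta_0 = 1, the autocovariance is
  gamma(k) = sigma^2 * sum_{i=0..q-k} theta_i * theta_{i+k},
and rho(k) = gamma(k) / gamma(0). Sigma^2 cancels.
  numerator   = (1)*(-0.181) + (-0.181)*(-0.327) = -0.121813.
  denominator = (1)^2 + (-0.181)^2 + (-0.327)^2 = 1.13969.
  rho(1) = -0.121813 / 1.13969 = -0.1069.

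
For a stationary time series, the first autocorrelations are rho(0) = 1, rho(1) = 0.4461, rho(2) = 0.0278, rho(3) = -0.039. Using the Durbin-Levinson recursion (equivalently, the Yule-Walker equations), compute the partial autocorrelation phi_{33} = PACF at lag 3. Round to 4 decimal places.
\phi_{33} = 0.0540

The PACF at lag k is phi_{kk}, the last component of the solution
to the Yule-Walker system G_k phi = r_k where
  (G_k)_{ij} = rho(|i - j|), (r_k)_i = rho(i), i,j = 1..k.
Equivalently, Durbin-Levinson gives phi_{kk} iteratively:
  phi_{11} = rho(1)
  phi_{kk} = [rho(k) - sum_{j=1..k-1} phi_{k-1,j} rho(k-j)]
            / [1 - sum_{j=1..k-1} phi_{k-1,j} rho(j)],
  phi_{k,j} = phi_{k-1,j} - phi_{kk} phi_{k-1,k-j},  j = 1..k-1.
Step k = 1:
  phi_11 = rho(1) = 0.4461.
Step k = 2:
  phi_22 = [rho(2) - phi_11 rho(1)] / [1 - phi_11 rho(1)] = [0.0278 - (0.4461)(0.4461)] / [1 - (0.4461)(0.4461)]
         = -0.17120521 / 0.80099479 = -0.213741.
  Update: phi_21 = phi_11 - phi_22 phi_11 = 0.4461 - (-0.213741)(0.4461) = 0.54145.
Step k = 3:
  phi_33 = [rho(3) - phi_21 rho(2) - phi_22 rho(1)] / [1 - phi_21 rho(1) - phi_22 rho(2)]
    numerator   = -0.039 - (0.54145)(0.0278) - (-0.213741)(0.4461) = 0.04129744
    denominator = 1 - (0.54145)(0.4461) - (-0.213741)(0.0278) = 0.76440126
  phi_33 = 0.04129744 / 0.76440126 = 0.054.
Therefore phi_{33} = 0.0540.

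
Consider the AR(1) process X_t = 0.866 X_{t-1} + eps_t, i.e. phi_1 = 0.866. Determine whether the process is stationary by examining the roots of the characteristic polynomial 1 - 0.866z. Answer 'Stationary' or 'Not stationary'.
\text{Stationary}

The AR(p) characteristic polynomial is P(z) = 1 - 0.866z.
Stationarity requires all roots to lie outside the unit circle, i.e. |z| > 1 for every root.
This is linear in z: 1 + (-0.866) z = 0  =>  z = -1/(-0.866) = 1.154734,  |z| = 1.154734.
Moduli of all roots: 1.1547.
All moduli strictly greater than 1? Yes.
Verdict: Stationary.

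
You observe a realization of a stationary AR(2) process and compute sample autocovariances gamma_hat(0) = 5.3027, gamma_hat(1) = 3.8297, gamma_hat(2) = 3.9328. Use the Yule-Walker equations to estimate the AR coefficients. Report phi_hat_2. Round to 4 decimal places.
\hat\phi_{2} = 0.4600

The Yule-Walker equations for an AR(p) process read, in matrix form,
  Gamma_p phi = r_p,   with   (Gamma_p)_{ij} = gamma(|i - j|),
                       (r_p)_i = gamma(i),   i,j = 1..p.
Substitute the sample gammas (Toeplitz matrix and right-hand side of size 2):
  Gamma_p = [[5.3027, 3.8297], [3.8297, 5.3027]]
  r_p     = [3.8297, 3.9328]
Written out:
  5.3027 phi_1 + 3.8297 phi_2 = 3.8297
  3.8297 phi_1 + 5.3027 phi_2 = 3.9328
Solve by Cramer's rule:
  det = gamma(0)^2 - gamma(1)^2 = (5.3027)^2 - (3.8297)^2 = 28.11862729 - 14.66660209 = 13.4520252
  phi_hat_1 = [gamma(1) gamma(0) - gamma(1) gamma(2)] / det = [(3.8297)(5.3027) - (3.8297)(3.9328)] / 13.4520252 = 5.24630603 / 13.4520252 = 0.39
  phi_hat_2 = [gamma(0) gamma(2) - gamma(1)^2] / det = [(5.3027)(3.9328) - (3.8297)^2] / 13.4520252 = 6.18785647 / 13.4520252 = 0.46
So phi_hat = [0.3900, 0.4600].
Therefore phi_hat_2 = 0.4600.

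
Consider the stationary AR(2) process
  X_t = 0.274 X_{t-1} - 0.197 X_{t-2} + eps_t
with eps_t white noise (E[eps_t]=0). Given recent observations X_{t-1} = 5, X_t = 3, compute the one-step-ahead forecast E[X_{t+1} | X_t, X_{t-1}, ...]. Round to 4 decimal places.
E[X_{t+1} \mid \mathcal F_t] = -0.1630

For an AR(p) model X_t = c + sum_i phi_i X_{t-i} + eps_t, the
one-step-ahead conditional mean is
  E[X_{t+1} | X_t, ...] = c + sum_i phi_i X_{t+1-i}.
Substitute known values:
  E[X_{t+1} | ...] = (0.274) * (3) + (-0.197) * (5)
                   = -0.1630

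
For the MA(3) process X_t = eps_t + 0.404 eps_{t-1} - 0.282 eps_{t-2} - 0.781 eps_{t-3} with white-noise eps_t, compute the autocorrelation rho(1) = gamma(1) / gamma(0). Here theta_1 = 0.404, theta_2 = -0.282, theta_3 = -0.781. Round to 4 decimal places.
\rho(1) = 0.2754

For an MA(q) process with theta_0 = 1, the autocovariance is
  gamma(k) = sigma^2 * sum_{i=0..q-k} theta_i * theta_{i+k},
and rho(k) = gamma(k) / gamma(0). Sigma^2 cancels.
  numerator   = (1)*(0.404) + (0.404)*(-0.282) + (-0.282)*(-0.781) = 0.510314.
  denominator = (1)^2 + (0.404)^2 + (-0.282)^2 + (-0.781)^2 = 1.852701.
  rho(1) = 0.510314 / 1.852701 = 0.2754.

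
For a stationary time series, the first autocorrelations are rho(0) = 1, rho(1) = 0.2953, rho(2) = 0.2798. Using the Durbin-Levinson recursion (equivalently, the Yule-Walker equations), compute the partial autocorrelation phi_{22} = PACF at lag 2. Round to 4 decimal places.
\phi_{22} = 0.2110

The PACF at lag k is phi_{kk}, the last component of the solution
to the Yule-Walker system G_k phi = r_k where
  (G_k)_{ij} = rho(|i - j|), (r_k)_i = rho(i), i,j = 1..k.
Equivalently, Durbin-Levinson gives phi_{kk} iteratively:
  phi_{11} = rho(1)
  phi_{kk} = [rho(k) - sum_{j=1..k-1} phi_{k-1,j} rho(k-j)]
            / [1 - sum_{j=1..k-1} phi_{k-1,j} rho(j)],
  phi_{k,j} = phi_{k-1,j} - phi_{kk} phi_{k-1,k-j},  j = 1..k-1.
Step k = 1:
  phi_11 = rho(1) = 0.2953.
Step k = 2:
  phi_22 = [rho(2) - phi_11 rho(1)] / [1 - phi_11 rho(1)] = [0.2798 - (0.2953)(0.2953)] / [1 - (0.2953)(0.2953)]
         = 0.19259791 / 0.91279791 = 0.211.
Therefore phi_{22} = 0.2110.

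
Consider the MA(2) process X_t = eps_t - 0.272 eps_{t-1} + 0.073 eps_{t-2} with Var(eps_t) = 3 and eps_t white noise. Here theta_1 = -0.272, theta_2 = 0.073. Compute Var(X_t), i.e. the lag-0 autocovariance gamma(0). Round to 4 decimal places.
\gamma(0) = 3.2379

For an MA(q) process X_t = eps_t + sum_i theta_i eps_{t-i} with
Var(eps_t) = sigma^2, the variance is
  gamma(0) = sigma^2 * (1 + sum_i theta_i^2).
  sum_i theta_i^2 = (-0.272)^2 + (0.073)^2 = 0.073984 + 0.005329 = 0.079313.
  gamma(0) = 3 * (1 + 0.079313) = 3 * 1.079313 = 3.237939, which rounds to 3.2379.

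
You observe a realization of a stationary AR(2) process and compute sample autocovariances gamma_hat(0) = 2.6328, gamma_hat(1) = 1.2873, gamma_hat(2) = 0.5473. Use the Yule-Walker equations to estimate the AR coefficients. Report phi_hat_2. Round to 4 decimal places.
\hat\phi_{2} = -0.0410

The Yule-Walker equations for an AR(p) process read, in matrix form,
  Gamma_p phi = r_p,   with   (Gamma_p)_{ij} = gamma(|i - j|),
                       (r_p)_i = gamma(i),   i,j = 1..p.
Substitute the sample gammas (Toeplitz matrix and right-hand side of size 2):
  Gamma_p = [[2.6328, 1.2873], [1.2873, 2.6328]]
  r_p     = [1.2873, 0.5473]
Written out:
  2.6328 phi_1 + 1.2873 phi_2 = 1.2873
  1.2873 phi_1 + 2.6328 phi_2 = 0.5473
Solve by Cramer's rule:
  det = gamma(0)^2 - gamma(1)^2 = (2.6328)^2 - (1.2873)^2 = 6.93163584 - 1.65714129 = 5.27449455
  phi_hat_1 = [gamma(1) gamma(0) - gamma(1) gamma(2)] / det = [(1.2873)(2.6328) - (1.2873)(0.5473)] / 5.27449455 = 2.68466415 / 5.27449455 = 0.509
  phi_hat_2 = [gamma(0) gamma(2) - gamma(1)^2] / det = [(2.6328)(0.5473) - (1.2873)^2] / 5.27449455 = -0.21620985 / 5.27449455 = -0.041
So phi_hat = [0.5090, -0.0410].
Therefore phi_hat_2 = -0.0410.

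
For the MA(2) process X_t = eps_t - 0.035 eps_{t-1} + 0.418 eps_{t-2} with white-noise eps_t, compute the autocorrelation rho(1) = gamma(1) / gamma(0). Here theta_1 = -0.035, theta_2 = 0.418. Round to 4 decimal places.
\rho(1) = -0.0422

For an MA(q) process with theta_0 = 1, the autocovariance is
  gamma(k) = sigma^2 * sum_{i=0..q-k} theta_i * theta_{i+k},
and rho(k) = gamma(k) / gamma(0). Sigma^2 cancels.
  numerator   = (1)*(-0.035) + (-0.035)*(0.418) = -0.04963.
  denominator = (1)^2 + (-0.035)^2 + (0.418)^2 = 1.175949.
  rho(1) = -0.04963 / 1.175949 = -0.0422.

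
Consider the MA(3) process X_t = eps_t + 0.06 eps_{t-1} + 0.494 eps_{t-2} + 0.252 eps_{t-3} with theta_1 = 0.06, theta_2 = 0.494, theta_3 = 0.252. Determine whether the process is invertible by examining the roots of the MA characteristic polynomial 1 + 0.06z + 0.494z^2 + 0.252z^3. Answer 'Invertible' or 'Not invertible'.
\text{Invertible}

The MA(q) characteristic polynomial is P(z) = 1 + 0.06z + 0.494z^2 + 0.252z^3.
Invertibility requires all roots to lie outside the unit circle, i.e. |z| > 1 for every root.
Degree 3: look for a simple real root z0 first, then factor out (1 - z/z0) and solve the remaining quadratic.
Testing z0 = -2.5: P(-2.5) = 1 + (0.06)(-2.5) + (0.494)(-2.5)^2 + (0.252)(-2.5)^3
  = 1 + (-0.15) + (3.0875) + (-3.9375) = 0.  So z_0 = -2.5 is a root, |z_0| = 2.5.
Divide out the factor (1 + 0.4 z) = (1 - z/z0) (since 1/z0 = -0.4):
  P(z) = (1 + 0.4 z)(1 + (-0.34) z + (0.63) z^2)
  [check: z-coef -0.34 - (-0.4) = 0.06; z^2-coef 0.63 - (-0.4)(-0.34) = 0.494; z^3-coef -(-0.4)(0.63) = 0.252.]
Remaining roots from the quadratic factor 1 + (-0.34) z + (0.63) z^2:
  Set 1 + (-0.34) z + (0.63) z^2 = 0, i.e. a z^2 + b z + c = 0 with a = 0.63, b = -0.34, c = 1.
  Discriminant D = b^2 - 4ac = (-0.34)^2 - 4*(0.63)*1 = 0.1156 - (2.52) = -2.4044.
  D < 0, so the roots are the complex-conjugate pair z = (-b +/- i sqrt(-D)) / (2a) = 0.2698 +/- 1.2306i.
  For a conjugate pair |z|^2 = z * conj(z) = (product of roots) = c/a = 1/(0.63) = 1.587302, so |z| = sqrt(1.587302) = 1.2599 for both roots.
Moduli of all roots: 2.5000, 1.2599, 1.2599.
All moduli strictly greater than 1? Yes.
Verdict: Invertible.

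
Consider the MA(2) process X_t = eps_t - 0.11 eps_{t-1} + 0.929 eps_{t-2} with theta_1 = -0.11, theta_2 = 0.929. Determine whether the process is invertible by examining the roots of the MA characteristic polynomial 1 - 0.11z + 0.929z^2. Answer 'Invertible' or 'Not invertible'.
\text{Invertible}

The MA(q) characteristic polynomial is P(z) = 1 - 0.11z + 0.929z^2.
Invertibility requires all roots to lie outside the unit circle, i.e. |z| > 1 for every root.
Set 1 + (-0.11) z + (0.929) z^2 = 0, i.e. a z^2 + b z + c = 0 with a = 0.929, b = -0.11, c = 1.
Discriminant D = b^2 - 4ac = (-0.11)^2 - 4*(0.929)*1 = 0.0121 - (3.716) = -3.7039.
D < 0, so the roots are the complex-conjugate pair z = (-b +/- i sqrt(-D)) / (2a) = 0.0592 +/- 1.0358i.
For a conjugate pair |z|^2 = z * conj(z) = (product of roots) = c/a = 1/(0.929) = 1.076426, so |z| = sqrt(1.076426) = 1.0375 for both roots.
Moduli of all roots: 1.0375, 1.0375.
All moduli strictly greater than 1? Yes.
Verdict: Invertible.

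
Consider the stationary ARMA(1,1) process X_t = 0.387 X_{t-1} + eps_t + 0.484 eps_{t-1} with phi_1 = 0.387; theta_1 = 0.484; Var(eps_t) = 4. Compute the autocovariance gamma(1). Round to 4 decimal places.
\gamma(1) = 4.8652

Multiply the model equation by X_{t-k} and take expectations. With theta_0 = psi_0 = 1 and psi_j the MA(infinity) weights, this gives
  gamma(k) - sum_i phi_i gamma(k-i) = c_k,
  c_k = sigma^2 * sum_{j=k..q} theta_j psi_{j-k}   (c_k = 0 for k > q),
using gamma(-m) = gamma(m).
psi-weights needed (psi_j = theta_j + sum_i phi_i psi_{j-i}):
  psi_1 = theta_1 + phi_1 = 0.484 + (0.387) = 0.871
Right-hand sides:
  c_0 = sigma^2 (1 + theta_1 psi_1) = 4 * (1 + (0.484)(0.871)) = 4 * 1.421564 = 5.686256
  c_1 = sigma^2 theta_1 = 4 * (0.484) = 1.936
  c_2 = 0
Equations for k = 0 and k = 1 (AR order 1):
  gamma(0) = phi_1 gamma(1) + c_0
  gamma(1) = phi_1 gamma(0) + c_1
Substituting the second into the first: gamma(0) (1 - phi_1^2) = c_0 + phi_1 c_1, so
  gamma(0) = (c_0 + phi_1 c_1) / (1 - phi_1^2) = (5.686256 + (0.387)(1.936)) / (1 - (0.387)^2) = 6.435488 / 0.850231 = 7.569105.
  gamma(1) = phi_1 gamma(0) + c_1 = (0.387)(7.569105) + (1.936) = 4.865244.
Therefore gamma(1) = 4.8652 (to 4 decimal places).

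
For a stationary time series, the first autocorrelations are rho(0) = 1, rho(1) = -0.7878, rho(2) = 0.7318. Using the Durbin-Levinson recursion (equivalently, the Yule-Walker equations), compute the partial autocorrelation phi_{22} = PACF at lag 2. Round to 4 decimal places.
\phi_{22} = 0.2930

The PACF at lag k is phi_{kk}, the last component of the solution
to the Yule-Walker system G_k phi = r_k where
  (G_k)_{ij} = rho(|i - j|), (r_k)_i = rho(i), i,j = 1..k.
Equivalently, Durbin-Levinson gives phi_{kk} iteratively:
  phi_{11} = rho(1)
  phi_{kk} = [rho(k) - sum_{j=1..k-1} phi_{k-1,j} rho(k-j)]
            / [1 - sum_{j=1..k-1} phi_{k-1,j} rho(j)],
  phi_{k,j} = phi_{k-1,j} - phi_{kk} phi_{k-1,k-j},  j = 1..k-1.
Step k = 1:
  phi_11 = rho(1) = -0.7878.
Step k = 2:
  phi_22 = [rho(2) - phi_11 rho(1)] / [1 - phi_11 rho(1)] = [0.7318 - (-0.7878)(-0.7878)] / [1 - (-0.7878)(-0.7878)]
         = 0.11117116 / 0.37937116 = 0.293.
Therefore phi_{22} = 0.2930.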